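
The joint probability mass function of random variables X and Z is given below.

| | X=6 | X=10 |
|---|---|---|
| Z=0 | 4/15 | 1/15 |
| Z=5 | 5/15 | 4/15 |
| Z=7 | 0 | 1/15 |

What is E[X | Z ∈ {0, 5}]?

P(Z ∈ {0, 5}) = 14/15.
Σ X·P over the event = 6·(4/15) + 6·(5/15) + 10·(1/15) + 10·(4/15) = 104/15.
E[X | Z ∈ {0, 5}] = (104/15) / (14/15) = 52/7.

52/7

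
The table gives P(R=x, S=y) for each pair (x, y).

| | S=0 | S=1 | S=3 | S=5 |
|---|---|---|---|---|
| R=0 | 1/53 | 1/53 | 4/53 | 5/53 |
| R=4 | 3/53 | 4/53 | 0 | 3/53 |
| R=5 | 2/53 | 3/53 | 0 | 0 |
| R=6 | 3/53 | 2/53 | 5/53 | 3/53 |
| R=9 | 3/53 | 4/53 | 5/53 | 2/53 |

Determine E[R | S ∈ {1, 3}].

P(S ∈ {1, 3}) = 28/53.
Σ R·P over the event = 0·(1/53) + 0·(4/53) + 4·(4/53) + 5·(3/53) + 6·(2/53) + 6·(5/53) + 9·(4/53) + 9·(5/53) = 154/53.
E[R | S ∈ {1, 3}] = (154/53) / (28/53) = 11/2.

11/2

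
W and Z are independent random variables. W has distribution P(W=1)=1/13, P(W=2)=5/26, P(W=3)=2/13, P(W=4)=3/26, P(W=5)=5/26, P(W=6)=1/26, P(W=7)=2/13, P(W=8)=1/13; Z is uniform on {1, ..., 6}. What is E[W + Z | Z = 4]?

215/26

P(Z = 4) = 1/6.
Summing (W+Z)·P(x,y) over outcomes with Z = 4 gives 215/156.
E[W + Z | Z = 4] = (215/156) / (1/6) = 215/26.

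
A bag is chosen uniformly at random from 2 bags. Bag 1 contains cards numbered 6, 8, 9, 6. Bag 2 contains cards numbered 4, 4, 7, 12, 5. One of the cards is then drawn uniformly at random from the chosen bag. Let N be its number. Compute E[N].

273/40

E[N | bag 1] = (6+8+9+6)/4 = 29/4.
E[N | bag 2] = (4+4+7+12+5)/5 = 32/5.
E[N] = (1/2)·(29/4) + (1/2)·(32/5) = 273/40.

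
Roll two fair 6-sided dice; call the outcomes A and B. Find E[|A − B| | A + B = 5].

2

Outcomes with A + B = 5: (1,4), (2,3), (3,2), (4,1), each with probability 1/36.
E[|A − B| | A + B = 5] = (3 + 1 + 1 + 3) / 4 = 2.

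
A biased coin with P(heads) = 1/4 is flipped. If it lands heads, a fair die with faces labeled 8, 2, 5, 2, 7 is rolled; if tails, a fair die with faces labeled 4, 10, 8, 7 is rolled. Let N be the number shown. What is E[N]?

E[N | heads] = (8+2+5+2+7)/5 = 24/5.
E[N | tails] = (4+10+8+7)/4 = 29/4.
E[N] = (1/4)·(24/5) + (3/4)·(29/4) = 531/80.

531/80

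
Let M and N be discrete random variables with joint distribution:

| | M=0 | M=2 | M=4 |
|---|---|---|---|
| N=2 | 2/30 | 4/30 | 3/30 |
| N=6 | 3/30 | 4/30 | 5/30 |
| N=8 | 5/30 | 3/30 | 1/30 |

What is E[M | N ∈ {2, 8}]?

5/3

P(N ∈ {2, 8}) = 3/5.
Summing M·P(M=x,N=y) over the conditioning event gives 1.
E[M | N ∈ {2, 8}] = (1) / (3/5) = 5/3.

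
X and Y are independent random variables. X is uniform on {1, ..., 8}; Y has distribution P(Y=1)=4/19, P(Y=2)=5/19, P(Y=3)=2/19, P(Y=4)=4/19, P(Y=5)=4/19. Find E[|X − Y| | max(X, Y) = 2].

P(max(X, Y) = 2) = 7/76.
Summing |X−Y|·P(x,y) over outcomes with max(X, Y) = 2 gives 9/152.
E[|X − Y| | max(X, Y) = 2] = (9/152) / (7/76) = 9/14.

9/14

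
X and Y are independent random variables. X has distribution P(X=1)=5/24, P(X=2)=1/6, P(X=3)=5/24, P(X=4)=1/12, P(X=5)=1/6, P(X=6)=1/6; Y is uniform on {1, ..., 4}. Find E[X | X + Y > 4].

P(X + Y > 4) = 17/24.
Summing X·P(x,y) over outcomes with X + Y > 4 gives 137/48.
E[X | X + Y > 4] = (137/48) / (17/24) = 137/34.

137/34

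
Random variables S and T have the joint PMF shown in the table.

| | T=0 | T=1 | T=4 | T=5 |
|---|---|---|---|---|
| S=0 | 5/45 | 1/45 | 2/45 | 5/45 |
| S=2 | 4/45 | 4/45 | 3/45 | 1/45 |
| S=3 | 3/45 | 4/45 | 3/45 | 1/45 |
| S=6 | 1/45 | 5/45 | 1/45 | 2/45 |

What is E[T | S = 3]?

P(S = 3) = 11/45.
Σ T·P over the event = 0·(3/45) + 1·(4/45) + 4·(3/45) + 5·(1/45) = 7/15.
E[T | S = 3] = (7/15) / (11/45) = 21/11.

21/11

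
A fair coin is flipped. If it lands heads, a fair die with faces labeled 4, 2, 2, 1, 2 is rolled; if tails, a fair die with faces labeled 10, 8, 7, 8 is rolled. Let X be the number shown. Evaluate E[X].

209/40

E[X | heads] = (4+2+2+1+2)/5 = 11/5.
E[X | tails] = (10+8+7+8)/4 = 33/4.
E[X] = (1/2)·(11/5) + (1/2)·(33/4) = 209/40.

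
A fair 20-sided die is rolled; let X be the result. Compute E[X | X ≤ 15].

8

P(X ≤ 15) = 3/4.
E[X | X ≤ 15] = (6) / (3/4) = 8.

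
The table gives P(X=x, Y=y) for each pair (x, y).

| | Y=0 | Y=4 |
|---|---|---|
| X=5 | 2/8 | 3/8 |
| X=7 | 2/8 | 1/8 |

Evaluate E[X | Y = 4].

P(Y = 4) = 1/2.
Σ X·P over the event = 5·(3/8) + 7·(1/8) = 11/4.
E[X | Y = 4] = (11/4) / (1/2) = 11/2.

11/2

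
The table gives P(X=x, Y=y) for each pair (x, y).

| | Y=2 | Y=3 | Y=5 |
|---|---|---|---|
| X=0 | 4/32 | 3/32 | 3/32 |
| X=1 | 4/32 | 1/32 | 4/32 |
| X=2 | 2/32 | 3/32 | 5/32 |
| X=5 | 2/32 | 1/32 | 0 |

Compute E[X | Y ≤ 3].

3/2

P(Y ≤ 3) = 5/8.
Σ X·P over the event = 0·(4/32) + 0·(3/32) + 1·(4/32) + 1·(1/32) + 2·(2/32) + 2·(3/32) + 5·(2/32) + 5·(1/32) = 15/16.
E[X | Y ≤ 3] = (15/16) / (5/8) = 3/2.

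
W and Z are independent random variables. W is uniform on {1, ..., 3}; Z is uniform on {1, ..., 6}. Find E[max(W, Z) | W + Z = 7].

5

Outcomes with W + Z = 7: (1,6), (2,5), (3,4), each with probability 1/18.
E[max(W, Z) | W + Z = 7] = (6 + 5 + 4) / 3 = 5.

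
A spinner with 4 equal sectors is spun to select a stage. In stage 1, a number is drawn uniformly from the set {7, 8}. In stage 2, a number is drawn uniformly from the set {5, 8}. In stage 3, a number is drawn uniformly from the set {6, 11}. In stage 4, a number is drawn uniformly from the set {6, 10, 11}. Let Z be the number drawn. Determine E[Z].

63/8

E[Z | stage 1] = (7+8)/2 = 15/2.
E[Z | stage 2] = (5+8)/2 = 13/2.
E[Z | stage 3] = (6+11)/2 = 17/2.
E[Z | stage 4] = (6+10+11)/3 = 9.
E[Z] = (1/4)·(15/2) + (1/4)·(13/2) + (1/4)·(17/2) + (1/4)·(9) = 63/8.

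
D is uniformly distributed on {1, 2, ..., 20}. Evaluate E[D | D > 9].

Given D > 9, D is equally likely to be any of {10, 11, 12, 13, 14, 15, 16, 17, 18, 19, 20}.
E[D | D > 9] = (10 + 11 + 12 + 13 + 14 + 15 + 16 + 17 + 18 + 19 + 20) / 11 = 15.

15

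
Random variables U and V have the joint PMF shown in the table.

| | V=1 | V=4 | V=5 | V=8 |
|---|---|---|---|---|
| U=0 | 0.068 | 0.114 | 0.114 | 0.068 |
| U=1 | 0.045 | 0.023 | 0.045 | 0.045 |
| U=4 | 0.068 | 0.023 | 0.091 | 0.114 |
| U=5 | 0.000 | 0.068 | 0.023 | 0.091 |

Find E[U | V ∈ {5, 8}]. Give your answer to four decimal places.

P(V ∈ {5, 8}) = 0.591.
Σ U·P over the event = 0·(0.114) + 0·(0.068) + 1·(0.045) + 1·(0.045) + 4·(0.091) + 4·(0.114) + 5·(0.023) + 5·(0.091) = 1.480.
E[U | V ∈ {5, 8}] = (1.480) / (0.591) = 2.5042.

2.5042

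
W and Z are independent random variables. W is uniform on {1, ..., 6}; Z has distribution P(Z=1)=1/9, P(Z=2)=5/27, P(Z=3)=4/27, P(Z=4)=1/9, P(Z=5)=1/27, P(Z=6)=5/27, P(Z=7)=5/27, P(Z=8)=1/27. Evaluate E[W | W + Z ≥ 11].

77/15

P(W + Z ≥ 11) = 5/27.
Summing W·P(x,y) over outcomes with W + Z ≥ 11 gives 77/81.
E[W | W + Z ≥ 11] = (77/81) / (5/27) = 77/15.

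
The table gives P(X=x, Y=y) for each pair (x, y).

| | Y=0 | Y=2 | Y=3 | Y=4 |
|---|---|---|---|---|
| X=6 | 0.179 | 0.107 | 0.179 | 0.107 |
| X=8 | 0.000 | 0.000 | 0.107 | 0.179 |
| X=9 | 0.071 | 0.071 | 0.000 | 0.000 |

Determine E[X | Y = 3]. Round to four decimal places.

P(Y = 3) = 0.286.
Summing X·P(X=x,Y=y) over the conditioning event gives 1.930.
E[X | Y = 3] = (1.930) / (0.286) = 6.7483.

6.7483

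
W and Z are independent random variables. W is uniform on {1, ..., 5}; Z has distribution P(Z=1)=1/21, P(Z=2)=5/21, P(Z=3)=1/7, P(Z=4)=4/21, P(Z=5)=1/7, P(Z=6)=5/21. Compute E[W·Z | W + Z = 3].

2

P(W + Z = 3) = 2/35.
Summing WZ·P(x,y) over outcomes with W + Z = 3 gives 4/35.
E[W·Z | W + Z = 3] = (4/35) / (2/35) = 2.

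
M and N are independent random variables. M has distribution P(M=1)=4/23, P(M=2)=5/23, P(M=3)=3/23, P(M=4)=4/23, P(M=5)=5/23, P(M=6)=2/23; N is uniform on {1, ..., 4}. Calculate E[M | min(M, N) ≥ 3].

P(min(M, N) ≥ 3) = 7/23.
Summing M·P(x,y) over outcomes with min(M, N) ≥ 3 gives 31/23.
E[M | min(M, N) ≥ 3] = (31/23) / (7/23) = 31/7.

31/7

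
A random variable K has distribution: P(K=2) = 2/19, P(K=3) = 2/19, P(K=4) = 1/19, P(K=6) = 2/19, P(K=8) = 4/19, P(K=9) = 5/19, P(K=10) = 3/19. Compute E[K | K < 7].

26/7

P(K < 7) = 7/19.
Σ over the event: 2·2/19 + 3·2/19 + 4·1/19 + 6·2/19 = 26/19.
E[K | K < 7] = (26/19) / (7/19) = 26/7.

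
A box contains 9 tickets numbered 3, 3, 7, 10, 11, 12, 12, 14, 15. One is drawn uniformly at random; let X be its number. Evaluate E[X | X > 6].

P(X > 6) = 7/9.
Σ over the event: 7·1/9 + 10·1/9 + 11·1/9 + 12·2/9 + 14·1/9 + 15·1/9 = 9.
E[X | X > 6] = (9) / (7/9) = 81/7.

81/7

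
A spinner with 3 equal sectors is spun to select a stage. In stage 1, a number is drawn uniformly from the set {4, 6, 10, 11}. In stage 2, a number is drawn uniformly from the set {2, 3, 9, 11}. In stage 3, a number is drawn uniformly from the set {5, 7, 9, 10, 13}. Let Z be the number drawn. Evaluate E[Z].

38/5

E[Z | stage 1] = (4+6+10+11)/4 = 31/4.
E[Z | stage 2] = (2+3+9+11)/4 = 25/4.
E[Z | stage 3] = (5+7+9+10+13)/5 = 44/5.
By the law of total expectation,
E[Z] = (1/3)·(31/4) + (1/3)·(25/4) + (1/3)·(44/5) = 38/5.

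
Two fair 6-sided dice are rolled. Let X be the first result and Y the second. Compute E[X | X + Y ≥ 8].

14/3

P(X + Y ≥ 8) = 5/12.
Summing X·P(x,y) over outcomes with X + Y ≥ 8 gives 35/18.
E[X | X + Y ≥ 8] = (35/18) / (5/12) = 14/3.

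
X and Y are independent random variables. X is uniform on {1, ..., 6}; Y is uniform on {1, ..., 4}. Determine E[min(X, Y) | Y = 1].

1

Outcomes with Y = 1: (1,1), (2,1), (3,1), (4,1), (5,1), (6,1), each with probability 1/24.
E[min(X, Y) | Y = 1] = (1 + 1 + 1 + 1 + 1 + 1) / 6 = 1.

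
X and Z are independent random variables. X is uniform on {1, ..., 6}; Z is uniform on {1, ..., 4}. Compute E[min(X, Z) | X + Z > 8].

11/3

Outcomes with X + Z > 8: (5,4), (6,3), (6,4), each with probability 1/24.
E[min(X, Z) | X + Z > 8] = (4 + 3 + 4) / 3 = 11/3.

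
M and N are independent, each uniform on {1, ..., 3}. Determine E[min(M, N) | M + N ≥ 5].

7/3

P(M + N ≥ 5) = 1/3.
Summing min(M,N)·P(x,y) over outcomes with M + N ≥ 5 gives 7/9.
E[min(M, N) | M + N ≥ 5] = (7/9) / (1/3) = 7/3.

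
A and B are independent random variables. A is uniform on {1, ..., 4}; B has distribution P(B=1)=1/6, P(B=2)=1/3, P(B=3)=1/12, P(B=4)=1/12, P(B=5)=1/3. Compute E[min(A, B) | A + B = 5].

13/8

P(A + B = 5) = 1/6.
Summing min(A,B)·P(x,y) over outcomes with A + B = 5 gives 13/48.
E[min(A, B) | A + B = 5] = (13/48) / (1/6) = 13/8.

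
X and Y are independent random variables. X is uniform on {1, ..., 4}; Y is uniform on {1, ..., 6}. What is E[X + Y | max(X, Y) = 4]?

Outcomes with max(X, Y) = 4: (1,4), (2,4), (3,4), (4,1), (4,2), (4,3), (4,4), each with probability 1/24.
E[X + Y | max(X, Y) = 4] = (5 + 6 + 7 + 5 + 6 + 7 + 8) / 7 = 44/7.

44/7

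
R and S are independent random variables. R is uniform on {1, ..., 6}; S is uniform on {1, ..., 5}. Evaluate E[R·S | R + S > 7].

39/2

Outcomes with R + S > 7: (3,5), (4,4), (4,5), (5,3), (5,4), (5,5), (6,2), (6,3), (6,4), (6,5), each with probability 1/30.
E[R·S | R + S > 7] = (15 + 16 + 20 + 15 + 20 + 25 + 12 + 18 + 24 + 30) / 10 = 39/2.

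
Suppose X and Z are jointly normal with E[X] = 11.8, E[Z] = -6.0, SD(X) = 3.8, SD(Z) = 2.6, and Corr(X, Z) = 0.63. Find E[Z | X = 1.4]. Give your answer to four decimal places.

E[Z | X=x] = μ_Z + ρ(σ_Z/σ_X)(x − μ_X) for jointly normal variables.
E[Z | X=1.4] = -6.0 + (0.63)·(2.6/3.8)·(1.4 − (11.8)) = -6.0 + (0.43105)·(-10.4) = -10.4829.

-10.4829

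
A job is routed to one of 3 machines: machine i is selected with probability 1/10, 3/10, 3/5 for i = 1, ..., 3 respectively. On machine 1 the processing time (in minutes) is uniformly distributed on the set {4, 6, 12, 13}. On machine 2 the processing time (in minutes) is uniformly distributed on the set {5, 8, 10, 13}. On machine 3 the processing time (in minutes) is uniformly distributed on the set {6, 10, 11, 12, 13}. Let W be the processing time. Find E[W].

E[W | machine 1] = (4+6+12+13)/4 = 35/4.
E[W | machine 2] = (5+8+10+13)/4 = 9.
E[W | machine 3] = (6+10+11+12+13)/5 = 52/5.
E[W] = (1/10)·(35/4) + (3/10)·(9) + (3/5)·(52/5) = 1963/200.

1963/200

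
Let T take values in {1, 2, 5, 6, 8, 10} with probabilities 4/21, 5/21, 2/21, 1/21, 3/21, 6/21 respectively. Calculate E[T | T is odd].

7/3

P(T is odd) = 2/7.
Σ over the event: 1·4/21 + 5·2/21 = 2/3.
E[T | T is odd] = (2/3) / (2/7) = 7/3.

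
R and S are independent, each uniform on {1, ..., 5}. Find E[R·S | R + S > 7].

37/2

Outcomes with R + S > 7: (3,5), (4,4), (4,5), (5,3), (5,4), (5,5), each with probability 1/25.
E[R·S | R + S > 7] = (15 + 16 + 20 + 15 + 20 + 25) / 6 = 37/2.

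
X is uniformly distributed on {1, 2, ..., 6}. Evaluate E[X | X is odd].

3

Given X is odd, X is equally likely to be any of {1, 3, 5}.
E[X | X is odd] = (1 + 3 + 5) / 3 = 3.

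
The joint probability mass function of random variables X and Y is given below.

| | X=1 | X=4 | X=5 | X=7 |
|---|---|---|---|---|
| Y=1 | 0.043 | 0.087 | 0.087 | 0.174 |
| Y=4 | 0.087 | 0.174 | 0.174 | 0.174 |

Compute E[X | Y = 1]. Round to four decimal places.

5.2276

P(Y = 1) = 0.391.
Σ X·P over the event = 1·(0.043) + 4·(0.087) + 5·(0.087) + 7·(0.174) = 2.044.
E[X | Y = 1] = (2.044) / (0.391) = 5.2276.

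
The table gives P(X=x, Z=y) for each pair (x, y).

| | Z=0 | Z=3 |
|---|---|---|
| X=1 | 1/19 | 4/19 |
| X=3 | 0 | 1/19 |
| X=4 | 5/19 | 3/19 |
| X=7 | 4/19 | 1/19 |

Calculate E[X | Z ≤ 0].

49/10

P(Z ≤ 0) = 10/19.
Σ X·P over the event = 1·(1/19) + 4·(5/19) + 7·(4/19) = 49/19.
E[X | Z ≤ 0] = (49/19) / (10/19) = 49/10.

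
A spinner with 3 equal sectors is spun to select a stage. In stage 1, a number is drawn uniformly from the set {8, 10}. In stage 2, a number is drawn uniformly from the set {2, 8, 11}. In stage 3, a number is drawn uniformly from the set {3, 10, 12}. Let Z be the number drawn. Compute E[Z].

E[Z | stage 1] = (8+10)/2 = 9.
E[Z | stage 2] = (2+8+11)/3 = 7.
E[Z | stage 3] = (3+10+12)/3 = 25/3.
By the law of total expectation,
E[Z] = (1/3)·(9) + (1/3)·(7) + (1/3)·(25/3) = 73/9.

73/9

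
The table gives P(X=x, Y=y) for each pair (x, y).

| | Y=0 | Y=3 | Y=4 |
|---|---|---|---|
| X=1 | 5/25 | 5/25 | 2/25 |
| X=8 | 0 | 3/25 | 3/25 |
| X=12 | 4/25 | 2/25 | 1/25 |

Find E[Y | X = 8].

P(X = 8) = 6/25.
Σ Y·P over the event = 3·(3/25) + 4·(3/25) = 21/25.
E[Y | X = 8] = (21/25) / (6/25) = 7/2.

7/2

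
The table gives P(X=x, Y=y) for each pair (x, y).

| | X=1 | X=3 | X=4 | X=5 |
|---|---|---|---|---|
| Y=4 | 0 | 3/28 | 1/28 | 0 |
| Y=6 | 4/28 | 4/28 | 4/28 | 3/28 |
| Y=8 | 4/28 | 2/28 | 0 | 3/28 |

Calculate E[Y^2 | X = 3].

P(X = 3) = 9/28.
Σ Y^2·P over the event = 16·(3/28) + 36·(4/28) + 64·(2/28) = 80/7.
E[Y^2 | X = 3] = (80/7) / (9/28) = 320/9.

320/9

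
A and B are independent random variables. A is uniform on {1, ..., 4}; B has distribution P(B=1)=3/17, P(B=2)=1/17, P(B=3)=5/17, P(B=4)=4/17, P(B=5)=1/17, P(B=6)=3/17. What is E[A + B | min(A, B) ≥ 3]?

P(min(A, B) ≥ 3) = 13/34.
Summing (A+B)·P(x,y) over outcomes with min(A, B) ≥ 3 gives 199/68.
E[A + B | min(A, B) ≥ 3] = (199/68) / (13/34) = 199/26.

199/26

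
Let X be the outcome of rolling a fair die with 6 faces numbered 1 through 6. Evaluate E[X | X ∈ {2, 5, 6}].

13/3

P(X ∈ {2, 5, 6}) = 1/2.
Σ over the event: 2·1/6 + 5·1/6 + 6·1/6 = 13/6.
E[X | X ∈ {2, 5, 6}] = (13/6) / (1/2) = 13/3.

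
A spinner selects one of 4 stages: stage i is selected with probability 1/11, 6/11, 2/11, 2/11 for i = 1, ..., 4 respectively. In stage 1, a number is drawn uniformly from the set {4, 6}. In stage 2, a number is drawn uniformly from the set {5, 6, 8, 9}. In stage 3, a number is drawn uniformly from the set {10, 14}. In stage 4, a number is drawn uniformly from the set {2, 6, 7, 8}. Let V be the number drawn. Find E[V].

15/2

E[V | stage 1] = (4+6)/2 = 5.
E[V | stage 2] = (5+6+8+9)/4 = 7.
E[V | stage 3] = (10+14)/2 = 12.
E[V | stage 4] = (2+6+7+8)/4 = 23/4.
By the law of total expectation,
E[V] = (1/11)·(5) + (6/11)·(7) + (2/11)·(12) + (2/11)·(23/4) = 15/2.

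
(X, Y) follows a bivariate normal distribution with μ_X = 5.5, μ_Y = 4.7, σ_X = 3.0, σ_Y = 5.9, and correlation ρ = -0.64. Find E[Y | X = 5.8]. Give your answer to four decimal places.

For a bivariate normal, E[Y | X=x] = μ_Y + ρ·(σ_Y/σ_X)·(x − μ_X).
E[Y | X=5.8] = 4.7 + (-0.64)·(5.9/3.0)·(5.8 − (5.5)) = 4.7 + (-1.2587)·(0.3) = 4.3224.

4.3224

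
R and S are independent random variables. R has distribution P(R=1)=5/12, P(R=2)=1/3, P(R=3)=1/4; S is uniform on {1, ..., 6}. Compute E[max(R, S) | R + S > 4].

P(R + S > 4) = 23/36.
Summing max(R,S)·P(x,y) over outcomes with R + S > 4 gives 35/12.
E[max(R, S) | R + S > 4] = (35/12) / (23/36) = 105/23.

105/23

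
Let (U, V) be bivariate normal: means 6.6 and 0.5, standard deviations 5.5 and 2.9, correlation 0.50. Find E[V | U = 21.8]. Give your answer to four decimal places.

4.5073

For a bivariate normal, E[V | U=x] = μ_V + ρ·(σ_V/σ_U)·(x − μ_U).
E[V | U=21.8] = 0.5 + (0.50)·(2.9/5.5)·(21.8 − (6.6)) = 0.5 + (0.26364)·(15.2) = 4.5073.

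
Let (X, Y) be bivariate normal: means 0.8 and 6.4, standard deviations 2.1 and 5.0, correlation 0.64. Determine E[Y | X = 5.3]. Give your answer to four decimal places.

The regression of Y on X has slope ρ·σ_Y/σ_X and passes through (μ_X, μ_Y).
E[Y | X=5.3] = 6.4 + (0.64)·(5.0/2.1)·(5.3 − (0.8)) = 6.4 + (1.5238)·(4.5) = 13.2571.

13.2571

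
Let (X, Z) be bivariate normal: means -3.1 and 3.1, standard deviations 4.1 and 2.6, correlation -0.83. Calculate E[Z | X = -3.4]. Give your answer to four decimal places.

For a bivariate normal, E[Z | X=x] = μ_Z + ρ·(σ_Z/σ_X)·(x − μ_X).
E[Z | X=-3.4] = 3.1 + (-0.83)·(2.6/4.1)·(-3.4 − (-3.1)) = 3.1 + (-0.52634)·(-0.3) = 3.2579.

3.2579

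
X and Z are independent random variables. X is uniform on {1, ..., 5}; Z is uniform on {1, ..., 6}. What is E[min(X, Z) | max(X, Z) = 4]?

16/7

Outcomes with max(X, Z) = 4: (1,4), (2,4), (3,4), (4,1), (4,2), (4,3), (4,4), each with probability 1/30.
E[min(X, Z) | max(X, Z) = 4] = (1 + 2 + 3 + 1 + 2 + 3 + 4) / 7 = 16/7.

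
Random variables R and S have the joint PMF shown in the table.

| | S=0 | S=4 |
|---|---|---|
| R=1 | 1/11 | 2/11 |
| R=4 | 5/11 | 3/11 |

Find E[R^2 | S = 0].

27/2

P(S = 0) = 6/11.
Σ R^2·P over the event = 1·(1/11) + 16·(5/11) = 81/11.
E[R^2 | S = 0] = (81/11) / (6/11) = 27/2.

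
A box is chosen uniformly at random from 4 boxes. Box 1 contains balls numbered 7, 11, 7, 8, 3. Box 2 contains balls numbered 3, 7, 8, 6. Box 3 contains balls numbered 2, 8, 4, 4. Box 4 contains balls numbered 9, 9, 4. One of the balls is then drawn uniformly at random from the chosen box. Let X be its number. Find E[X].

E[X | box 1] = (7+11+7+8+3)/5 = 36/5.
E[X | box 2] = (3+7+8+6)/4 = 6.
E[X | box 3] = (2+8+4+4)/4 = 9/2.
E[X | box 4] = (9+9+4)/3 = 22/3.
By the law of total expectation,
E[X] = (1/4)·(36/5) + (1/4)·(6) + (1/4)·(9/2) + (1/4)·(22/3) = 751/120.

751/120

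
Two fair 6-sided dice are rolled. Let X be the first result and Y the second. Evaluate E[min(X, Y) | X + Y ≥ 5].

14/5

P(X + Y ≥ 5) = 5/6.
Summing min(X,Y)·P(x,y) over outcomes with X + Y ≥ 5 gives 7/3.
E[min(X, Y) | X + Y ≥ 5] = (7/3) / (5/6) = 14/5.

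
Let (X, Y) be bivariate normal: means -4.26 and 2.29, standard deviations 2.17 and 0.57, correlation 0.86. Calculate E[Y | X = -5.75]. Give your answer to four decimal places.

1.9534

E[Y | X=x] = μ_Y + ρ(σ_Y/σ_X)(x − μ_X) for jointly normal variables.
E[Y | X=-5.75] = 2.29 + (0.86)·(0.57/2.17)·(-5.75 − (-4.26)) = 2.29 + (0.2259)·(-1.49) = 1.9534.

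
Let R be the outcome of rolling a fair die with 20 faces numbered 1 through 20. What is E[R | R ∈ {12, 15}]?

P(R ∈ {12, 15}) = 1/10.
Σ over the event: 12·1/20 + 15·1/20 = 27/20.
E[R | R ∈ {12, 15}] = (27/20) / (1/10) = 27/2.

27/2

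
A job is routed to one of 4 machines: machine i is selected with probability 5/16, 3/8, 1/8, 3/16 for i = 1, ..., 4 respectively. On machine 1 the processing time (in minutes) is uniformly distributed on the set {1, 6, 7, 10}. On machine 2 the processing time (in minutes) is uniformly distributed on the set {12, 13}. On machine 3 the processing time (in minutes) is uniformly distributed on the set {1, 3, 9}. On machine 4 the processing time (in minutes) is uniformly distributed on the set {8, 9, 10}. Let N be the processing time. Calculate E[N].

E[N | machine 1] = (1+6+7+10)/4 = 6.
E[N | machine 2] = (12+13)/2 = 25/2.
E[N | machine 3] = (1+3+9)/3 = 13/3.
E[N | machine 4] = (8+9+10)/3 = 9.
By the law of total expectation,
E[N] = (5/16)·(6) + (3/8)·(25/2) + (1/8)·(13/3) + (3/16)·(9) = 211/24.

211/24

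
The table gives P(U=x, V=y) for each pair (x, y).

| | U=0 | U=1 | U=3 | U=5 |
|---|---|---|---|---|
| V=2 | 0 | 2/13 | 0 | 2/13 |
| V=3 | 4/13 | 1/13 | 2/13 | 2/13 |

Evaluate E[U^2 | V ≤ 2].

P(V ≤ 2) = 4/13.
Summing U^2·P(U=x,V=y) over the conditioning event gives 4.
E[U^2 | V ≤ 2] = (4) / (4/13) = 13.

13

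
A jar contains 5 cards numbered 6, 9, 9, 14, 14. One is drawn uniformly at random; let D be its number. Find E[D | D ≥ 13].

P(D ≥ 13) = 2/5.
Σ over the event: 14·2/5 = 28/5.
E[D | D ≥ 13] = (28/5) / (2/5) = 14.

14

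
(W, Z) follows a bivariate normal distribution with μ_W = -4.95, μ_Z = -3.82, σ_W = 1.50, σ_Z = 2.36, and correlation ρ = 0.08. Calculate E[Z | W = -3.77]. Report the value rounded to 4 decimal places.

The regression of Z on W has slope ρ·σ_Z/σ_W and passes through (μ_W, μ_Z).
E[Z | W=-3.77] = -3.82 + (0.08)·(2.36/1.50)·(-3.77 − (-4.95)) = -3.82 + (0.12587)·(1.18) = -3.6715.

-3.6715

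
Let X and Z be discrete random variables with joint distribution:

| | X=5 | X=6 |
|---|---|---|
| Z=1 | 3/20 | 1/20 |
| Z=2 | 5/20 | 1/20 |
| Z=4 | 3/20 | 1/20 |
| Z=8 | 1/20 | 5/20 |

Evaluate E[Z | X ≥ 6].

47/8

P(X ≥ 6) = 2/5.
Σ Z·P over the event = 1·(1/20) + 2·(1/20) + 4·(1/20) + 8·(5/20) = 47/20.
E[Z | X ≥ 6] = (47/20) / (2/5) = 47/8.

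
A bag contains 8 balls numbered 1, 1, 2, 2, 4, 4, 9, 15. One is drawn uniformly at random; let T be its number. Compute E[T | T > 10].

15

P(T > 10) = 1/8.
Σ over the event: 15·1/8 = 15/8.
E[T | T > 10] = (15/8) / (1/8) = 15.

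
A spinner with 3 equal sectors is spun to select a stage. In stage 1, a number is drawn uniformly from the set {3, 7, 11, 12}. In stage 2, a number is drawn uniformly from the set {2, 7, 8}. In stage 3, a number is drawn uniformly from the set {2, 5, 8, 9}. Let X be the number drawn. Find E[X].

E[X | stage 1] = (3+7+11+12)/4 = 33/4.
E[X | stage 2] = (2+7+8)/3 = 17/3.
E[X | stage 3] = (2+5+8+9)/4 = 6.
By the law of total expectation,
E[X] = (1/3)·(33/4) + (1/3)·(17/3) + (1/3)·(6) = 239/36.

239/36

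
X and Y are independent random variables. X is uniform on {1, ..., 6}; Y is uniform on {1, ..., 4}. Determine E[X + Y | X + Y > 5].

P(X + Y > 5) = 7/12.
Summing (X+Y)·P(x,y) over outcomes with X + Y > 5 gives 13/3.
E[X + Y | X + Y > 5] = (13/3) / (7/12) = 52/7.

52/7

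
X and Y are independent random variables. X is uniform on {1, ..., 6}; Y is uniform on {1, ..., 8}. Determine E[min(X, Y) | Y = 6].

P(Y = 6) = 1/8.
Summing min(X,Y)·P(x,y) over outcomes with Y = 6 gives 7/16.
E[min(X, Y) | Y = 6] = (7/16) / (1/8) = 7/2.

7/2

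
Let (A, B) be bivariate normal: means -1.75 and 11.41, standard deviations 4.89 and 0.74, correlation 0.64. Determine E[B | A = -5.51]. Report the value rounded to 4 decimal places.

The regression of B on A has slope ρ·σ_B/σ_A and passes through (μ_A, μ_B).
E[B | A=-5.51] = 11.41 + (0.64)·(0.74/4.89)·(-5.51 − (-1.75)) = 11.41 + (0.096851)·(-3.76) = 11.0458.

11.0458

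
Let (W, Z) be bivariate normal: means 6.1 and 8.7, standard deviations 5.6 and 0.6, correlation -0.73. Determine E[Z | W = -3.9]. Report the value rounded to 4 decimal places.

9.4821

For a bivariate normal, E[Z | W=x] = μ_Z + ρ·(σ_Z/σ_W)·(x − μ_W).
E[Z | W=-3.9] = 8.7 + (-0.73)·(0.6/5.6)·(-3.9 − (6.1)) = 8.7 + (-0.078214)·(-10) = 9.4821.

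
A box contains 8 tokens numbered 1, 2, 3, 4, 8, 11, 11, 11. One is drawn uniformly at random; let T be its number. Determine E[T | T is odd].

P(T is odd) = 5/8.
Σ over the event: 1·1/8 + 3·1/8 + 11·3/8 = 37/8.
E[T | T is odd] = (37/8) / (5/8) = 37/5.

37/5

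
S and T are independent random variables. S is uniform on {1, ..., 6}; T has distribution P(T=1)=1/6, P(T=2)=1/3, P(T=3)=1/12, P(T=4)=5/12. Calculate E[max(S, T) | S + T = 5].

43/12

P(S + T = 5) = 1/6.
Summing max(S,T)·P(x,y) over outcomes with S + T = 5 gives 43/72.
E[max(S, T) | S + T = 5] = (43/72) / (1/6) = 43/12.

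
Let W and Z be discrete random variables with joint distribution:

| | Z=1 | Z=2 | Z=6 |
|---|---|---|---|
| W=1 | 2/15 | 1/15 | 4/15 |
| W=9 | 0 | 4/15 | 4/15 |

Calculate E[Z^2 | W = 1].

150/7

P(W = 1) = 7/15.
Σ Z^2·P over the event = 1·(2/15) + 4·(1/15) + 36·(4/15) = 10.
E[Z^2 | W = 1] = (10) / (7/15) = 150/7.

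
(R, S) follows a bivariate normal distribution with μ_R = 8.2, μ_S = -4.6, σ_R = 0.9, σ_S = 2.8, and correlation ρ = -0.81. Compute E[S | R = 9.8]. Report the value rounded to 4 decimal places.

For a bivariate normal, E[S | R=x] = μ_S + ρ·(σ_S/σ_R)·(x − μ_R).
E[S | R=9.8] = -4.6 + (-0.81)·(2.8/0.9)·(9.8 − (8.2)) = -4.6 + (-2.52)·(1.6) = -8.6320.

-8.6320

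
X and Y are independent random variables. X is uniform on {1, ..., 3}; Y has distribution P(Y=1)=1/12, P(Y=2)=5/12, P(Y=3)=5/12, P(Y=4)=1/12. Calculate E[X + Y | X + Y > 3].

P(X + Y > 3) = 29/36.
Summing (X+Y)·P(x,y) over outcomes with X + Y > 3 gives 71/18.
E[X + Y | X + Y > 3] = (71/18) / (29/36) = 142/29.

142/29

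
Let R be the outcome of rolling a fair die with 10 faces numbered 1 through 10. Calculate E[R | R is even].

Given R is even, R is equally likely to be any of {2, 4, 6, 8, 10}.
E[R | R is even] = (2 + 4 + 6 + 8 + 10) / 5 = 6.

6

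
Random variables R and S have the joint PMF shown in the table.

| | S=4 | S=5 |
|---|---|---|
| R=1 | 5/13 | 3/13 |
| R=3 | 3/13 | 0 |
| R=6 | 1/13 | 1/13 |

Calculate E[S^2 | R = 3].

16

P(R = 3) = 3/13.
Σ S^2·P over the event = 16·(3/13) = 48/13.
E[S^2 | R = 3] = (48/13) / (3/13) = 16.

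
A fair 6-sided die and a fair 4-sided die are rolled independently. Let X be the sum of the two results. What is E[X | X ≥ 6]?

52/7

P(X ≥ 6) = 7/12.
Σ over the event: 6·1/6 + 7·1/6 + 8·1/8 + 9·1/12 + 10·1/24 = 13/3.
E[X | X ≥ 6] = (13/3) / (7/12) = 52/7.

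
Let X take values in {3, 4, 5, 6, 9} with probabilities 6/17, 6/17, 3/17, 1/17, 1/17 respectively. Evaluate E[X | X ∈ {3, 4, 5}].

P(X ∈ {3, 4, 5}) = 15/17.
Σ over the event: 3·6/17 + 4·6/17 + 5·3/17 = 57/17.
E[X | X ∈ {3, 4, 5}] = (57/17) / (15/17) = 19/5.

19/5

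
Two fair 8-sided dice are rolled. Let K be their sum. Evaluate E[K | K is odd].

P(K is odd) = 1/2.
Σ over the event: 3·1/32 + 5·1/16 + 7·3/32 + 9·1/8 + 11·3/32 + 13·1/16 + 15·1/32 = 9/2.
E[K | K is odd] = (9/2) / (1/2) = 9.

9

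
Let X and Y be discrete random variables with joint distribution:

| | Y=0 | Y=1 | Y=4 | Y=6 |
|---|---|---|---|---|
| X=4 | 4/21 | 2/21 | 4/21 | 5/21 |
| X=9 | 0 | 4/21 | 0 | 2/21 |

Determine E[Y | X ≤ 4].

P(X ≤ 4) = 5/7.
Σ Y·P over the event = 0·(4/21) + 1·(2/21) + 4·(4/21) + 6·(5/21) = 16/7.
E[Y | X ≤ 4] = (16/7) / (5/7) = 16/5.

16/5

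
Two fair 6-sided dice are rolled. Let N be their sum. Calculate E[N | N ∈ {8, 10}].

35/4

P(N ∈ {8, 10}) = 2/9.
Σ over the event: 8·5/36 + 10·1/12 = 35/18.
E[N | N ∈ {8, 10}] = (35/18) / (2/9) = 35/4.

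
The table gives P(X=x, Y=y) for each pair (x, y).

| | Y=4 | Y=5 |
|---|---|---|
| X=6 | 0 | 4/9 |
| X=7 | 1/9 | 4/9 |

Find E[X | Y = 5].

13/2

P(Y = 5) = 8/9.
Σ X·P over the event = 6·(4/9) + 7·(4/9) = 52/9.
E[X | Y = 5] = (52/9) / (8/9) = 13/2.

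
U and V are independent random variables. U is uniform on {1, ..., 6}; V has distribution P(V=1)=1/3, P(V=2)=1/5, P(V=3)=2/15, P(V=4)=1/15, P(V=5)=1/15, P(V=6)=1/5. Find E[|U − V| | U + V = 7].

11/3

P(U + V = 7) = 1/6.
Summing |U−V|·P(x,y) over outcomes with U + V = 7 gives 11/18.
E[|U − V| | U + V = 7] = (11/18) / (1/6) = 11/3.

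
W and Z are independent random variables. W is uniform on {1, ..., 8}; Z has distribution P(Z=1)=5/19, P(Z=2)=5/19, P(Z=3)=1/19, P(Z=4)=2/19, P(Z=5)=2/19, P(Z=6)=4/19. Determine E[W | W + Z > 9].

P(W + Z > 9) = 41/152.
Summing W·P(x,y) over outcomes with W + Z > 9 gives 269/152.
E[W | W + Z > 9] = (269/152) / (41/152) = 269/41.

269/41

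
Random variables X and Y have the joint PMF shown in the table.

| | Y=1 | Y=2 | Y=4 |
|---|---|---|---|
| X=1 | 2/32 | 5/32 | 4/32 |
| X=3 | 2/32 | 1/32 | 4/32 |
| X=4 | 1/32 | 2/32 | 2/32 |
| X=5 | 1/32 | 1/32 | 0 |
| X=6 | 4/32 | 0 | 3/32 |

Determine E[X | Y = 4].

P(Y = 4) = 13/32.
Σ X·P over the event = 1·(4/32) + 3·(4/32) + 4·(2/32) + 6·(3/32) = 21/16.
E[X | Y = 4] = (21/16) / (13/32) = 42/13.

42/13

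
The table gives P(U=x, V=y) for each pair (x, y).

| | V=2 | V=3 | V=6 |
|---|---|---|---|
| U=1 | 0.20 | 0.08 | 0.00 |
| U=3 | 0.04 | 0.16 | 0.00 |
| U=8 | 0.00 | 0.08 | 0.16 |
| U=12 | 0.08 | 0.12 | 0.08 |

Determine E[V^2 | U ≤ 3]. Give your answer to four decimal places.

P(U ≤ 3) = 0.48.
Summing V^2·P(U=x,V=y) over the conditioning event gives 3.12.
E[V^2 | U ≤ 3] = (3.12) / (0.48) = 6.5000.

6.5000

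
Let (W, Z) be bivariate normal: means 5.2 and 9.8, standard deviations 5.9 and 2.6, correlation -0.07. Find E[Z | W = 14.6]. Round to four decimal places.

E[Z | W=x] = μ_Z + ρ(σ_Z/σ_W)(x − μ_W) for jointly normal variables.
E[Z | W=14.6] = 9.8 + (-0.07)·(2.6/5.9)·(14.6 − (5.2)) = 9.8 + (-0.030847)·(9.4) = 9.5100.

9.5100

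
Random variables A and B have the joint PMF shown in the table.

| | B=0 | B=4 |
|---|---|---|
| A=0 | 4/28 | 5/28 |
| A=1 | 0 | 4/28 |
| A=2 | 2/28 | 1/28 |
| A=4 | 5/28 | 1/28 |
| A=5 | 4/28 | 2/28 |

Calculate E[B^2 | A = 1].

P(A = 1) = 1/7.
Summing B^2·P(A=x,B=y) over the conditioning event gives 16/7.
E[B^2 | A = 1] = (16/7) / (1/7) = 16.

16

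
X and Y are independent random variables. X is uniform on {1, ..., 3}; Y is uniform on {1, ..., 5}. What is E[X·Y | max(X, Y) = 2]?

8/3

P(max(X, Y) = 2) = 1/5.
Summing XY·P(x,y) over outcomes with max(X, Y) = 2 gives 8/15.
E[X·Y | max(X, Y) = 2] = (8/15) / (1/5) = 8/3.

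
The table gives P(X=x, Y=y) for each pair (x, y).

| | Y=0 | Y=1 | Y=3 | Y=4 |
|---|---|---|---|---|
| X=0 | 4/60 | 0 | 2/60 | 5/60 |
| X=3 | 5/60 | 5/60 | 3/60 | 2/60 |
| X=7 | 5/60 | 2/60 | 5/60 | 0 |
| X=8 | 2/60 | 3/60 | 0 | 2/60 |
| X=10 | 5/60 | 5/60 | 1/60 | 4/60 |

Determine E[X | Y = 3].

54/11

P(Y = 3) = 11/60.
Σ X·P over the event = 0·(2/60) + 3·(3/60) + 7·(5/60) + 10·(1/60) = 9/10.
E[X | Y = 3] = (9/10) / (11/60) = 54/11.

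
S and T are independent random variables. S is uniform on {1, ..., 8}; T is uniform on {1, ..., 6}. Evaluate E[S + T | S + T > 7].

272/27

P(S + T > 7) = 9/16.
Summing (S+T)·P(x,y) over outcomes with S + T > 7 gives 17/3.
E[S + T | S + T > 7] = (17/3) / (9/16) = 272/27.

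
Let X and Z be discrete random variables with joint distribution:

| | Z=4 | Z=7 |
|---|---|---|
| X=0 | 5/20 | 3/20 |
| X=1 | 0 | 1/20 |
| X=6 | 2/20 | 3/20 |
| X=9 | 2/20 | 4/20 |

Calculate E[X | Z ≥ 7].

5

P(Z ≥ 7) = 11/20.
Σ X·P over the event = 0·(3/20) + 1·(1/20) + 6·(3/20) + 9·(4/20) = 11/4.
E[X | Z ≥ 7] = (11/4) / (11/20) = 5.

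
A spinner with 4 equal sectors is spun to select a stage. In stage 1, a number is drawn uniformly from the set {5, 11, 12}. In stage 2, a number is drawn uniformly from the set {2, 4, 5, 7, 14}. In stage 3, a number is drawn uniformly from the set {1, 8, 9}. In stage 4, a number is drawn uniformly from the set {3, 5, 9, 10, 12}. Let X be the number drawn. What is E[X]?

443/60

E[X | stage 1] = (5+11+12)/3 = 28/3.
E[X | stage 2] = (2+4+5+7+14)/5 = 32/5.
E[X | stage 3] = (1+8+9)/3 = 6.
E[X | stage 4] = (3+5+9+10+12)/5 = 39/5.
By the law of total expectation,
E[X] = (1/4)·(28/3) + (1/4)·(32/5) + (1/4)·(6) + (1/4)·(39/5) = 443/60.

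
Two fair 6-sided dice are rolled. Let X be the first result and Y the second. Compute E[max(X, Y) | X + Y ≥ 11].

6

Outcomes with X + Y ≥ 11: (5,6), (6,5), (6,6), each with probability 1/36.
E[max(X, Y) | X + Y ≥ 11] = (6 + 6 + 6) / 3 = 6.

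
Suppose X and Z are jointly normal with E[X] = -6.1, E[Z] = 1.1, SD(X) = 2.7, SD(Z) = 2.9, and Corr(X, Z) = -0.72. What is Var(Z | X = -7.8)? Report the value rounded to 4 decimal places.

4.0503

For a bivariate normal, Var(Z | X=x) = σ_Z²(1 − ρ²).
Var(Z | X=-7.8) = (2.9)²·(1 − (-0.72)²) = 8.41·0.4816 = 4.0503.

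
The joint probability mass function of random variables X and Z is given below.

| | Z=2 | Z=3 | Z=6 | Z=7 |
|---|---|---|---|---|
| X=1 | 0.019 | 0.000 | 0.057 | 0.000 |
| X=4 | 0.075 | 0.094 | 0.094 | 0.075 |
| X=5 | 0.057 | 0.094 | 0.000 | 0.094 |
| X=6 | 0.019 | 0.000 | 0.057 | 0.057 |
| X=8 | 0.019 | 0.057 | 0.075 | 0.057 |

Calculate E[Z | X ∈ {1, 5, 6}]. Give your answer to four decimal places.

4.8744

P(X ∈ {1, 5, 6}) = 0.454.
Summing Z·P(X=x,Z=y) over the conditioning event gives 2.213.
E[Z | X ∈ {1, 5, 6}] = (2.213) / (0.454) = 4.8744.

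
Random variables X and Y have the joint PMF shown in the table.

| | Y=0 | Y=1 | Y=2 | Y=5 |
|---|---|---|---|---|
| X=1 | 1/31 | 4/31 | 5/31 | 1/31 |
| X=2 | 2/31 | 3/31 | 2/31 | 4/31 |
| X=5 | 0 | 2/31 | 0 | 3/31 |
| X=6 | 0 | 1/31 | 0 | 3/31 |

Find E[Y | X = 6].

4

P(X = 6) = 4/31.
Summing Y·P(X=x,Y=y) over the conditioning event gives 16/31.
E[Y | X = 6] = (16/31) / (4/31) = 4.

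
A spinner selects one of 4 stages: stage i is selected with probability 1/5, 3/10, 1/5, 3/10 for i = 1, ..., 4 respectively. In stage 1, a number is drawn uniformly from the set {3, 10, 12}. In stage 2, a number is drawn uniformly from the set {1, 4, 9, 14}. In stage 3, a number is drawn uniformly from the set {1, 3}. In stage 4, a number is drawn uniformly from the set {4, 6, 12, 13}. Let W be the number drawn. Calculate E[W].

E[W | stage 1] = (3+10+12)/3 = 25/3.
E[W | stage 2] = (1+4+9+14)/4 = 7.
E[W | stage 3] = (1+3)/2 = 2.
E[W | stage 4] = (4+6+12+13)/4 = 35/4.
By the law of total expectation,
E[W] = (1/5)·(25/3) + (3/10)·(7) + (1/5)·(2) + (3/10)·(35/4) = 163/24.

163/24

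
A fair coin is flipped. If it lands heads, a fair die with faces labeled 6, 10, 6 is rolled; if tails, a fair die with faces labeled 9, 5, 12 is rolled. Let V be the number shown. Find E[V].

E[V | heads] = (6+10+6)/3 = 22/3.
E[V | tails] = (9+5+12)/3 = 26/3.
E[V] = (1/2)·(22/3) + (1/2)·(26/3) = 8.

8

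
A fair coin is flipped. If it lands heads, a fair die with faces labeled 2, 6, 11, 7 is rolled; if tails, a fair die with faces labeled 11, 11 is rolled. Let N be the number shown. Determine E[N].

E[N | heads] = (2+6+11+7)/4 = 13/2.
E[N | tails] = (11+11)/2 = 11.
E[N] = (1/2)·(13/2) + (1/2)·(11) = 35/4.

35/4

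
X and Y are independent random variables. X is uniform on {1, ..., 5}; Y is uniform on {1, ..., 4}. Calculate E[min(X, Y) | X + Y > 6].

Outcomes with X + Y > 6: (3,4), (4,3), (4,4), (5,2), (5,3), (5,4), each with probability 1/20.
E[min(X, Y) | X + Y > 6] = (3 + 3 + 4 + 2 + 3 + 4) / 6 = 19/6.

19/6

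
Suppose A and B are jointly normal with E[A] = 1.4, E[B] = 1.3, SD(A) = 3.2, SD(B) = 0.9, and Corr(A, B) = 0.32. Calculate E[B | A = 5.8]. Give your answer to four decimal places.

1.6960

The regression of B on A has slope ρ·σ_B/σ_A and passes through (μ_A, μ_B).
E[B | A=5.8] = 1.3 + (0.32)·(0.9/3.2)·(5.8 − (1.4)) = 1.3 + (0.09)·(4.4) = 1.6960.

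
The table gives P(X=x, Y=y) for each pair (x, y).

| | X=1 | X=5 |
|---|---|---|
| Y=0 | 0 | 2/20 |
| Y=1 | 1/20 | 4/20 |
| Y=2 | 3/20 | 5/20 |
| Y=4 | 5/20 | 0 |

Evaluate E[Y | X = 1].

3

P(X = 1) = 9/20.
Summing Y·P(X=x,Y=y) over the conditioning event gives 27/20.
E[Y | X = 1] = (27/20) / (9/20) = 3.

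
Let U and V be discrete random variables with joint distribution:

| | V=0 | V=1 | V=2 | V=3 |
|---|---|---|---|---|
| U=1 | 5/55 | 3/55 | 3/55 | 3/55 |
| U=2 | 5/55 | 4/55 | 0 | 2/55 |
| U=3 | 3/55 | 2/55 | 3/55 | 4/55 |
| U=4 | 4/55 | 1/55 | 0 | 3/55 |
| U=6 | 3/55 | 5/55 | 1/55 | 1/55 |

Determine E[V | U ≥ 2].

P(U ≥ 2) = 41/55.
Summing V·P(U=x,V=y) over the conditioning event gives 10/11.
E[V | U ≥ 2] = (10/11) / (41/55) = 50/41.

50/41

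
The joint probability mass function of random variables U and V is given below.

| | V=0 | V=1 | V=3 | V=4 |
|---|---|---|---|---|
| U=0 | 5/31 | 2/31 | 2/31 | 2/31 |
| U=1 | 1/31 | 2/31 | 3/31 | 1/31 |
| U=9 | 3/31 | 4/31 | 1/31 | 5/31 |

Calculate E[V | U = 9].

27/13

P(U = 9) = 13/31.
Σ V·P over the event = 0·(3/31) + 1·(4/31) + 3·(1/31) + 4·(5/31) = 27/31.
E[V | U = 9] = (27/31) / (13/31) = 27/13.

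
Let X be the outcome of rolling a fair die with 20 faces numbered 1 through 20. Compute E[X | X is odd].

Given X is odd, X is equally likely to be any of {1, 3, 5, 7, 9, 11, 13, 15, 17, 19}.
E[X | X is odd] = (1 + 3 + 5 + 7 + 9 + 11 + 13 + 15 + 17 + 19) / 10 = 10.

10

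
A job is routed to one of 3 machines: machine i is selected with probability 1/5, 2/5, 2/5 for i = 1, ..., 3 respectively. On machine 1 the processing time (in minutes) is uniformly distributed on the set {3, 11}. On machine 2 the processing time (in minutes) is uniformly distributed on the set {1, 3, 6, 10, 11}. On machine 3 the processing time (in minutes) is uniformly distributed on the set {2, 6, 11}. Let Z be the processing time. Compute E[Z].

E[Z | machine 1] = (3+11)/2 = 7.
E[Z | machine 2] = (1+3+6+10+11)/5 = 31/5.
E[Z | machine 3] = (2+6+11)/3 = 19/3.
By the law of total expectation,
E[Z] = (1/5)·(7) + (2/5)·(31/5) + (2/5)·(19/3) = 481/75.

481/75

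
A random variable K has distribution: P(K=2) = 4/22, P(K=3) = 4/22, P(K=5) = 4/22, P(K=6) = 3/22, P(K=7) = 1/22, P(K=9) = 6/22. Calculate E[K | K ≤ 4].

P(K ≤ 4) = 4/11.
Σ over the event: 2·2/11 + 3·2/11 = 10/11.
E[K | K ≤ 4] = (10/11) / (4/11) = 5/2.

5/2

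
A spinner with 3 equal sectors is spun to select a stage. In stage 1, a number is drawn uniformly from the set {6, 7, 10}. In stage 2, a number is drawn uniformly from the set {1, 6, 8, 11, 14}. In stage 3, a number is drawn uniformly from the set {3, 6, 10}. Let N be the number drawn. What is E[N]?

22/3

E[N | stage 1] = (6+7+10)/3 = 23/3.
E[N | stage 2] = (1+6+8+11+14)/5 = 8.
E[N | stage 3] = (3+6+10)/3 = 19/3.
E[N] = (1/3)·(23/3) + (1/3)·(8) + (1/3)·(19/3) = 22/3.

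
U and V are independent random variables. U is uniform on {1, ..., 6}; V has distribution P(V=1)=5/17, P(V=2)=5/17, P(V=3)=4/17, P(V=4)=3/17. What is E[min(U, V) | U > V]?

125/63

P(U > V) = 21/34.
Summing min(U,V)·P(x,y) over outcomes with U > V gives 125/102.
E[min(U, V) | U > V] = (125/102) / (21/34) = 125/63.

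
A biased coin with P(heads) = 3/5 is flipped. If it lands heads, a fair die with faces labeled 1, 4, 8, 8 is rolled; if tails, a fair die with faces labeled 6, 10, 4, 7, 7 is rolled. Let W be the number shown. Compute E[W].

E[W | heads] = (1+4+8+8)/4 = 21/4.
E[W | tails] = (6+10+4+7+7)/5 = 34/5.
By the law of total expectation,
E[W] = (3/5)·(21/4) + (2/5)·(34/5) = 587/100.

587/100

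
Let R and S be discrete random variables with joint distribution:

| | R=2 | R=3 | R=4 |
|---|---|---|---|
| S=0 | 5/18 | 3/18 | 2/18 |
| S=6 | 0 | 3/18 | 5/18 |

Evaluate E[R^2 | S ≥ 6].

P(S ≥ 6) = 4/9.
Σ R^2·P over the event = 9·(3/18) + 16·(5/18) = 107/18.
E[R^2 | S ≥ 6] = (107/18) / (4/9) = 107/8.

107/8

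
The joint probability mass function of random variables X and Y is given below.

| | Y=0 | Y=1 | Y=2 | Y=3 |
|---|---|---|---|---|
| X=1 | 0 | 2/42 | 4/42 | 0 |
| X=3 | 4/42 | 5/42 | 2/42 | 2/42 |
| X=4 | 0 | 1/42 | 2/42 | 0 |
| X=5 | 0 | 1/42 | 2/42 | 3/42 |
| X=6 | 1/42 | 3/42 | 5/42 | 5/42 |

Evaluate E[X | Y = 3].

51/10

P(Y = 3) = 5/21.
Summing X·P(X=x,Y=y) over the conditioning event gives 17/14.
E[X | Y = 3] = (17/14) / (5/21) = 51/10.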